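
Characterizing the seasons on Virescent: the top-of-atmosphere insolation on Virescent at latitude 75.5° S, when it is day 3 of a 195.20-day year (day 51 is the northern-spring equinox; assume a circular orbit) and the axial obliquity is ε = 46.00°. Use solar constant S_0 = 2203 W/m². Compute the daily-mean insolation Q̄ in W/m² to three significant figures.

Solar longitude: L_s = 360° × (3 − 51)/195.20 = -88.525°, i.e. -88.525° + 360° = 271.475°.
sin δ = sin 46.00° × sin 271.475° = -0.71910, so δ = -45.980°.
cos h₀ = −tan(-75.5°) tan(-45.980°) = -4.0013 ≤ −1 ⇒ polar day, h₀ = π.
Bracket: h₀ sin ϕ sin δ + cos ϕ cos δ sin h₀ = 3.1416×-0.96815×-0.71910 + 0.25038×0.69491×0.00000 = 2.187171 + 0.000000 = 2.187171.
Q̄ = (S_0/π) × [bracket] = (2203/π) × 2.187171 = 1534 W/m².

Q̄ ≈ 1.53e+03 W/m²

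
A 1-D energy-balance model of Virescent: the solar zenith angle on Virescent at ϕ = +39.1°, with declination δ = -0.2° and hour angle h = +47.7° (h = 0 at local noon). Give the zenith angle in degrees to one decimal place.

cos θ_z = sin ϕ sin δ + cos ϕ cos δ cos h = -0.002201 + 0.522286 = 0.520085.
θ_z = arccos(0.520085) = 58.7°.

θ_z = 58.7°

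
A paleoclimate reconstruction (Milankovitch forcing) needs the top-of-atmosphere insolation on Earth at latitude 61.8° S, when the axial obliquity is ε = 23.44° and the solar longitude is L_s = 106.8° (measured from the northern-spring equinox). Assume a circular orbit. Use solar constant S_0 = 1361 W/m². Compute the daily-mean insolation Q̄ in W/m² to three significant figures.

Solar declination: sin δ = sin ε · sin L_s = sin 23.44° × sin 106.8° = 0.38081, so δ = +22.384°.
cos h₀ = −tan(-61.8°) tan(+22.384°) = 0.7681, h₀ = 0.6950 rad.
Bracket: h₀ sin ϕ sin δ + cos ϕ cos δ sin h₀ = 0.6950×-0.88130×0.38081 + 0.47255×0.92465×0.64035 = -0.233247 + 0.279797 = 0.046550.
Q̄ = (S_0/π) × [bracket] = (1361/π) × 0.046550 = 20.17 W/m².

Q̄ ≈ 20.2 W/m²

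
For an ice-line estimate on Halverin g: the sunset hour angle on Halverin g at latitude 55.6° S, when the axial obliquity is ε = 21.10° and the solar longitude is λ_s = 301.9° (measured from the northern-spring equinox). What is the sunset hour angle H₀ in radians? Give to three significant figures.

Solar declination: sin δ = sin ε · sin λ_s = sin 21.10° × sin 301.9° = -0.30563, so δ = -17.796°.
cos H₀ = −tan φ · tan δ = −tan(-55.6°) × tan(-17.796°) = -0.4688, so H₀ = 2.0587 rad = 117.96°.

H₀ = 2.06 rad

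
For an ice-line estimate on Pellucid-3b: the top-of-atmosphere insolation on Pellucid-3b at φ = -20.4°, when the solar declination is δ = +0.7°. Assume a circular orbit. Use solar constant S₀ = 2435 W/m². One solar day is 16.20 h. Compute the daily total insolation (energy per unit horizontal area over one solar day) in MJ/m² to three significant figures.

cos H₀ = −tan(-20.4°) tan(+0.700°) = 0.0045, H₀ = 1.5663 rad.
Bracket: H₀ sin φ sin δ + cos φ cos δ sin H₀ = 1.5663×-0.34857×0.01222 + 0.93728×0.99993×0.99999 = -0.006672 + 0.937205 = 0.930533.
Q̄ = (S₀/π) × [bracket] = (2435/π) × 0.930533 = 721.24 W/m².
Daily total = Q̄ × 16.20 h × 3600 s/h = 721.24 × 16.20 × 3600 / 10⁶ = 42.06 MJ/m².

42.1 MJ/m²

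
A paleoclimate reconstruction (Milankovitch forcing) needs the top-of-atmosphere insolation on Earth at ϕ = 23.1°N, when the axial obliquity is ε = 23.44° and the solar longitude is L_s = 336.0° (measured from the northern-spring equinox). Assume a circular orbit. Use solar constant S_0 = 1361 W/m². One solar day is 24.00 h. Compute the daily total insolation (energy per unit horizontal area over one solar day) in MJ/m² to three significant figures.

Solar declination: sin δ = sin ε · sin L_s = sin 23.44° × sin 336.0° = -0.16180, so δ = -9.311°.
cos h₀ = −tan(+23.1°) tan(-9.311°) = 0.0699, h₀ = 1.5008 rad.
Bracket: h₀ sin ϕ sin δ + cos ϕ cos δ sin h₀ = 1.5008×0.39234×-0.16180 + 0.91982×0.98682×0.99755 = -0.095272 + 0.905473 = 0.810201.
Q̄ = (S_0/π) × [bracket] = (1361/π) × 0.810201 = 351.00 W/m².
Daily total = Q̄ × 24.00 h × 3600 s/h = 351.00 × 24.00 × 3600 / 10⁶ = 30.33 MJ/m².

30.3 MJ/m²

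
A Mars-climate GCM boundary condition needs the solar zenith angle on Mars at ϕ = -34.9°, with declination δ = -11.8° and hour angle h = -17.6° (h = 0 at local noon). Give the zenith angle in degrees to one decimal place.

cos θ_z = sin ϕ sin δ + cos ϕ cos δ cos h = 0.117002 + 0.765240 = 0.882242.
θ_z = arccos(0.882242) = 28.1°.

θ_z = 28.1°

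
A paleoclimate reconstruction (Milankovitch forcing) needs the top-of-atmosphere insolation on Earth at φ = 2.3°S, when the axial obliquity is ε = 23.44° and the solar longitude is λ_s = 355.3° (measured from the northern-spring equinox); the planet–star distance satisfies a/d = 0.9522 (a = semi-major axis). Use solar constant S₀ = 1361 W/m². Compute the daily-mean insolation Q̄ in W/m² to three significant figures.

Q̄ ≈ 393 W/m²

Solar declination: sin δ = sin ε · sin λ_s = sin 23.44° × sin 355.3° = -0.03259, so δ = -1.868°.
cos H₀ = −tan(-2.3°) tan(-1.868°) = -0.0013, H₀ = 1.5721 rad.
Bracket: H₀ sin φ sin δ + cos φ cos δ sin H₀ = 1.5721×-0.04013×-0.03259 + 0.99919×0.99947×1.00000 = 0.002056 + 0.998660 = 1.000716.
Inverse-square distance factor (a/d)² = 0.9522² = 0.906685.
Q̄ = (S₀/π) × 0.906685 × [bracket] = (1361/π) × 0.906685 × 1.000716 = 393.1 W/m².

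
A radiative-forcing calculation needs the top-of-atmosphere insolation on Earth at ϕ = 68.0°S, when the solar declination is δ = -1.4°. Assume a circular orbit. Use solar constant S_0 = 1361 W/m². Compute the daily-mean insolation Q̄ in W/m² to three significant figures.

Q̄ ≈ 178 W/m²

cos h₀ = −tan(-68.0°) tan(-1.400°) = -0.0605, h₀ = 1.6313 rad.
Bracket: h₀ sin ϕ sin δ + cos ϕ cos δ sin h₀ = 1.6313×-0.92718×-0.02443 + 0.37461×0.99970×0.99817 = 0.036951 + 0.373812 = 0.410763.
Q̄ = (S_0/π) × [bracket] = (1361/π) × 0.410763 = 178.0 W/m².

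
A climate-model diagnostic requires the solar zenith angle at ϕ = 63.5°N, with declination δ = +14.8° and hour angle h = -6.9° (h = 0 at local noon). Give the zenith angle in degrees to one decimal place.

θ_z = 48.9°

cos θ_z = sin ϕ sin δ + cos ϕ cos δ cos h = 0.228607 + 0.428270 = 0.656877.
θ_z = arccos(0.656877) = 48.9°.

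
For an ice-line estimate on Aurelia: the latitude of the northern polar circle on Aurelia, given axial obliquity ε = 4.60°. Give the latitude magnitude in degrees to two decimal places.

85.40°

The polar circle is the lowest latitude that experiences at least one full rotation of continuous daylight at the northern-summer solstice; it lies at |ϕ| = 90° − ε = 90° − 4.60° = 85.40°.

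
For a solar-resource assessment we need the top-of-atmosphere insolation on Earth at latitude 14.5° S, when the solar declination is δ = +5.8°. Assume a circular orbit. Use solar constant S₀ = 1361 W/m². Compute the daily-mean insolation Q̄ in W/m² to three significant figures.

Q̄ ≈ 400 W/m²

cos H₀ = −tan(-14.5°) tan(+5.800°) = 0.0263, H₀ = 1.5445 rad.
Bracket: H₀ sin φ sin δ + cos φ cos δ sin H₀ = 1.5445×-0.25038×0.10106 + 0.96815×0.99488×0.99965 = -0.039081 + 0.962856 = 0.923775.
Q̄ = (S₀/π) × [bracket] = (1361/π) × 0.923775 = 400.2 W/m².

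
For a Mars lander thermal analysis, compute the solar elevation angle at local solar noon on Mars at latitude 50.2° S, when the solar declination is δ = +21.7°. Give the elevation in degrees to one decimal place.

18.1°

At local noon the hour angle is zero, so the zenith angle equals |φ − δ| = |-50.2° − (+21.700°)| = 71.900°.
Elevation = 90° − 71.900° = 18.1°.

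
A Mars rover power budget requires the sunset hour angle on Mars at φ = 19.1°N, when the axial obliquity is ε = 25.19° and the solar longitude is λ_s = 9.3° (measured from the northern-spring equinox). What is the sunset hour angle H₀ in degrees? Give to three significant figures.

Solar declination: sin δ = sin ε · sin λ_s = sin 25.19° × sin 9.3° = 0.06878, so δ = +3.944°.
cos H₀ = −tan φ · tan δ = −tan(+19.1°) × tan(+3.944°) = -0.0239, so H₀ = 1.5947 rad = 91.37°.

H₀ = 91.4°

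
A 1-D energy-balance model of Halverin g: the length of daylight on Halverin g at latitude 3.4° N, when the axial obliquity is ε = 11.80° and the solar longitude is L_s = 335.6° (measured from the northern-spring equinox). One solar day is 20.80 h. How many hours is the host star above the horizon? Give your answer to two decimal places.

Solar declination: sin δ = sin ε · sin L_s = sin 11.80° × sin 335.6° = -0.08448, so δ = -4.846°.
cos h₀ = −tan ϕ · tan δ = −tan(+3.4°) × tan(-4.846°) = 0.0050, so h₀ = 1.5658 rad = 89.71°.
Daylight = 2h₀/(2π) × 20.80 h = (1.5658/π) × 20.80 = 10.37 h.

10.37 h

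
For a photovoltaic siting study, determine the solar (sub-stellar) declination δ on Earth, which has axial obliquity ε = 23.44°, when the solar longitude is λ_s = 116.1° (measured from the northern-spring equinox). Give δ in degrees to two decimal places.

sin δ = sin ε · sin λ_s = sin 23.44° × sin 116.1° = 0.357225.
δ = arcsin(0.357225) = +20.93°.

δ = +20.93°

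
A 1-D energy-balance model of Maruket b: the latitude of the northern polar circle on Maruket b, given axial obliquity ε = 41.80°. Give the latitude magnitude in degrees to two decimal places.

The polar circle is the lowest latitude that experiences at least one full rotation of continuous daylight at the northern-summer solstice; it lies at |φ| = 90° − ε = 90° − 41.80° = 48.20°.

48.20°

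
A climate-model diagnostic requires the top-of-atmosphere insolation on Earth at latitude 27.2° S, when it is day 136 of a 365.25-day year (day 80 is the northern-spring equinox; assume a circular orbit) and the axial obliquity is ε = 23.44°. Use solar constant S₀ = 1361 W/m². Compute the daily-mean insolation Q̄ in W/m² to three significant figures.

Q̄ ≈ 268 W/m²

Solar longitude: λ_s = 360° × (136 − 80)/365.25 = 55.195°.
sin δ = sin 23.44° × sin 55.195° = 0.32662, so δ = +19.064°.
cos H₀ = −tan(-27.2°) tan(+19.064°) = 0.1776, H₀ = 1.3922 rad.
Bracket: H₀ sin φ sin δ + cos φ cos δ sin H₀ = 1.3922×-0.45710×0.32662 + 0.88942×0.94515×0.98410 = -0.207853 + 0.827269 = 0.619416.
Q̄ = (S₀/π) × [bracket] = (1361/π) × 0.619416 = 268.3 W/m².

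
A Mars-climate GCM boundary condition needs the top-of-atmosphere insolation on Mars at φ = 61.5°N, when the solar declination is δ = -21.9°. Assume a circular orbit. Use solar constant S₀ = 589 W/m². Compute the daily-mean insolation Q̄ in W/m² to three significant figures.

cos H₀ = −tan(+61.5°) tan(-21.900°) = 0.7404, H₀ = 0.7372 rad.
Bracket: H₀ sin φ sin δ + cos φ cos δ sin H₀ = 0.7372×0.87882×-0.37299 + 0.47716×0.92784×0.67218 = -0.241648 + 0.297593 = 0.055945.
Q̄ = (S₀/π) × [bracket] = (589/π) × 0.055945 = 10.49 W/m².

Q̄ ≈ 10.5 W/m²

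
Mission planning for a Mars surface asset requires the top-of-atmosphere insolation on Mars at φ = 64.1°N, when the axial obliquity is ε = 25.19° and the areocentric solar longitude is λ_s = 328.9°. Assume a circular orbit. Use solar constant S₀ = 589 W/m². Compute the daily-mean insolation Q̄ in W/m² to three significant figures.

Q̄ ≈ 30.4 W/m²

sin δ = sin 25.19° × sin 328.9° = -0.21985, so δ = -12.700°.
cos H₀ = −tan(+64.1°) tan(-12.700°) = 0.4641, H₀ = 1.0882 rad.
Bracket: H₀ sin φ sin δ + cos φ cos δ sin H₀ = 1.0882×0.89956×-0.21985 + 0.43680×0.97553×0.88578 = -0.215211 + 0.377441 = 0.162230.
Q̄ = (S₀/π) × [bracket] = (589/π) × 0.162230 = 30.42 W/m².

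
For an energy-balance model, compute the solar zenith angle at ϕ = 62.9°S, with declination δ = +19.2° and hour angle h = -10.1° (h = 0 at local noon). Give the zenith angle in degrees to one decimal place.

cos θ_z = sin ϕ sin δ + cos ϕ cos δ cos h = -0.292761 + 0.423539 = 0.130778.
θ_z = arccos(0.130778) = 82.5°.

θ_z = 82.5°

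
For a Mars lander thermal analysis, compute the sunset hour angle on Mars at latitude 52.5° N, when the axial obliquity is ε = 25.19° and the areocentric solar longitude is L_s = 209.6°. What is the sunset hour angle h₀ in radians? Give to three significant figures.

sin δ = sin 25.19° × sin 209.6° = -0.21023, so δ = -12.136°.
cos h₀ = −tan ϕ · tan δ = −tan(+52.5°) × tan(-12.136°) = 0.2802, so h₀ = 1.2867 rad = 73.73°.

h₀ = 1.29 rad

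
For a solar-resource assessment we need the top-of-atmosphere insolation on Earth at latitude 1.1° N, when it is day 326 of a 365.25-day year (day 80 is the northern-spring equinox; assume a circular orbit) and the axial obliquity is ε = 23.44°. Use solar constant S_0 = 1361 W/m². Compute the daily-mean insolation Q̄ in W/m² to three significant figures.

Solar longitude: L_s = 360° × (326 − 80)/365.25 = 242.464°.
sin δ = sin 23.44° × sin 242.464° = -0.35273, so δ = -20.654°.
cos h₀ = −tan(+1.1°) tan(-20.654°) = 0.0072, h₀ = 1.5636 rad.
Bracket: h₀ sin ϕ sin δ + cos ϕ cos δ sin h₀ = 1.5636×0.01920×-0.35273 + 0.99982×0.93573×0.99997 = -0.010589 + 0.935534 = 0.924945.
Q̄ = (S_0/π) × [bracket] = (1361/π) × 0.924945 = 400.7 W/m².

Q̄ ≈ 401 W/m²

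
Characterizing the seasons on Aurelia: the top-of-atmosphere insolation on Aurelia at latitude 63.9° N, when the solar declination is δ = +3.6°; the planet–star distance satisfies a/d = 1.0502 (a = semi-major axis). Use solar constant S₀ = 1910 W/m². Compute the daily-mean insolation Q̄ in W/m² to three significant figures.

Q̄ ≈ 356 W/m²

cos H₀ = −tan(+63.9°) tan(+3.600°) = -0.1284, H₀ = 1.6996 rad.
Bracket: H₀ sin φ sin δ + cos φ cos δ sin H₀ = 1.6996×0.89803×0.06279 + 0.43994×0.99803×0.99172 = 0.095836 + 0.435438 = 0.531274.
Inverse-square distance factor (a/d)² = 1.0502² = 1.102920.
Q̄ = (S₀/π) × 1.102920 × [bracket] = (1910/π) × 1.102920 × 0.531274 = 356.2 W/m².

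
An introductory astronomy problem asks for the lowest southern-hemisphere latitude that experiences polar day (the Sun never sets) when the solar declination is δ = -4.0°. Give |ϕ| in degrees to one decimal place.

Polar day requires cos h₀ = −tan ϕ tan δ ≤ −1, i.e. tan ϕ tan δ ≥ 1.
The boundary is |tan ϕ| · |tan δ| = 1, so |ϕ| = 90° − |δ| = 90° − 4.0° = 86.0° in the southern hemisphere.

|ϕ| = 86.0°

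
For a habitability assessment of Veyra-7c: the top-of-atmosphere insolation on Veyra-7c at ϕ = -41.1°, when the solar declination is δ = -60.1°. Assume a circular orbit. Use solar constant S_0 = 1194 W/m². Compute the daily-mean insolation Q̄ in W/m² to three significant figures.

Q̄ ≈ 680 W/m²

cos h₀ = −tan(-41.1°) tan(-60.100°) = -1.5171 ≤ −1 ⇒ polar day, h₀ = π.
Bracket: h₀ sin ϕ sin δ + cos ϕ cos δ sin h₀ = 3.1416×-0.65738×-0.86690 + 0.75356×0.49849×0.00000 = 1.790344 + 0.000000 = 1.790344.
Q̄ = (S_0/π) × [bracket] = (1194/π) × 1.790344 = 680.4 W/m².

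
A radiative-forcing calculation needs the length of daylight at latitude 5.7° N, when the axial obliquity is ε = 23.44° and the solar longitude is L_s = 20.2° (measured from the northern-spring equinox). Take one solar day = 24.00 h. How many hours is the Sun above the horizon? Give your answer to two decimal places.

Solar declination: sin δ = sin ε · sin L_s = sin 23.44° × sin 20.2° = 0.13736, so δ = +7.895°.
cos h₀ = −tan ϕ · tan δ = −tan(+5.7°) × tan(+7.895°) = -0.0138, so h₀ = 1.5846 rad = 90.79°.
Daylight = 2h₀/(2π) × 24.00 h = (1.5846/π) × 24.00 = 12.11 h.

12.11 h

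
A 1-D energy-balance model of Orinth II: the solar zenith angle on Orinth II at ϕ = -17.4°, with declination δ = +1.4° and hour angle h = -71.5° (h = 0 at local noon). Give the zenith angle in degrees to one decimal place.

cos θ_z = sin ϕ sin δ + cos ϕ cos δ cos h = -0.007306 + 0.302695 = 0.295389.
θ_z = arccos(0.295389) = 72.8°.

θ_z = 72.8°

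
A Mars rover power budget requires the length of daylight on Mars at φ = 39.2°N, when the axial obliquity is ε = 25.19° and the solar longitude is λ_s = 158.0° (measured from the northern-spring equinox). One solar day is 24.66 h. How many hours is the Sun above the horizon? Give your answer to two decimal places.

Solar declination: sin δ = sin ε · sin λ_s = sin 25.19° × sin 158.0° = 0.15944, so δ = +9.174°.
cos H₀ = −tan φ · tan δ = −tan(+39.2°) × tan(+9.174°) = -0.1317, so H₀ = 1.7029 rad = 97.57°.
Daylight = 2H₀/(2π) × 24.66 h = (1.7029/π) × 24.66 = 13.37 h.

13.37 h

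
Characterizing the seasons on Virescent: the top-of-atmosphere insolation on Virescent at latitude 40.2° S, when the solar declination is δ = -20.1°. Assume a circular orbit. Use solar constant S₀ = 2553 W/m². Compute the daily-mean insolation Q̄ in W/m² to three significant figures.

cos H₀ = −tan(-40.2°) tan(-20.100°) = -0.3093, H₀ = 1.8852 rad.
Bracket: H₀ sin φ sin δ + cos φ cos δ sin H₀ = 1.8852×-0.64546×-0.34366 + 0.76380×0.93909×0.95098 = 0.418173 + 0.682116 = 1.100289.
Q̄ = (S₀/π) × [bracket] = (2553/π) × 1.100289 = 894.1 W/m².

Q̄ ≈ 894 W/m²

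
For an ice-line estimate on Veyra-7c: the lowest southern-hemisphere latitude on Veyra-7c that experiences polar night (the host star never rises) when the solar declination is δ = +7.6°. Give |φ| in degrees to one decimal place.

Polar night requires cos H₀ = −tan φ tan δ ≥ 1, i.e. tan φ tan δ ≤ −1.
The boundary is |tan φ| · |tan δ| = 1, so |φ| = 90° − |δ| = 90° − 7.6° = 82.4° in the southern hemisphere.

|φ| = 82.4°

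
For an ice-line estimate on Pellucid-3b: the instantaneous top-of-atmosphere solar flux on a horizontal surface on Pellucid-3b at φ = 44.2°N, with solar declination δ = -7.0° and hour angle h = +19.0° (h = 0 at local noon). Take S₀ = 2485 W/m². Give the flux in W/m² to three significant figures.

cos θ_z = sin φ sin δ + cos φ cos δ cos h = -0.084963 + 0.672800 = 0.587837.
Flux = S₀ · cos θ_z = 2485 × 0.587837 = 1461 W/m².

1.46e+03 W/m²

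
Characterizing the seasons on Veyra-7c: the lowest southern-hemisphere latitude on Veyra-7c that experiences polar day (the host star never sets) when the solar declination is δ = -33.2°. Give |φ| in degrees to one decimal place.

|φ| = 56.8°

Polar day requires cos H₀ = −tan φ tan δ ≤ −1, i.e. tan φ tan δ ≥ 1.
The boundary is |tan φ| · |tan δ| = 1, so |φ| = 90° − |δ| = 90° − 33.2° = 56.8° in the southern hemisphere.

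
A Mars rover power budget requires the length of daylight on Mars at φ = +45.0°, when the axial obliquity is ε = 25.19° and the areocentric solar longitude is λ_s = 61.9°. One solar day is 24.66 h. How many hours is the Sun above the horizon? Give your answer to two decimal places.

15.60 h

sin δ = sin 25.19° × sin 61.9° = 0.37545, so δ = +22.052°.
cos H₀ = −tan φ · tan δ = −tan(+45.0°) × tan(+22.052°) = -0.4051, so H₀ = 1.9879 rad = 113.90°.
Daylight = 2H₀/(2π) × 24.66 h = (1.9879/π) × 24.66 = 15.60 h.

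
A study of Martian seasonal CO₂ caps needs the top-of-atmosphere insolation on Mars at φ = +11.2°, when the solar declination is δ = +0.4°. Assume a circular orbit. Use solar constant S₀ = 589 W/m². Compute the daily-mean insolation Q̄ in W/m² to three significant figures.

Q̄ ≈ 184 W/m²

cos H₀ = −tan(+11.2°) tan(+0.400°) = -0.0014, H₀ = 1.5722 rad.
Bracket: H₀ sin φ sin δ + cos φ cos δ sin H₀ = 1.5722×0.19423×0.00698 + 0.98096×0.99998×1.00000 = 0.002131 + 0.980940 = 0.983071.
Q̄ = (S₀/π) × [bracket] = (589/π) × 0.983071 = 184.3 W/m².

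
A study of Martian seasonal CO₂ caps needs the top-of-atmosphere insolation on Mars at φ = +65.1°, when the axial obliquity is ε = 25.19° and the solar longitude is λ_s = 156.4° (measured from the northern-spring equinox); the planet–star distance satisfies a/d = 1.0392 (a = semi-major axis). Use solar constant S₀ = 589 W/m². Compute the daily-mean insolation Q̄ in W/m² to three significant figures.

Solar declination: sin δ = sin ε · sin λ_s = sin 25.19° × sin 156.4° = 0.17040, so δ = +9.811°.
cos H₀ = −tan(+65.1°) tan(+9.811°) = -0.3725, H₀ = 1.9525 rad.
Bracket: H₀ sin φ sin δ + cos φ cos δ sin H₀ = 1.9525×0.90704×0.17040 + 0.42104×0.98538×0.92802 = 0.301778 + 0.385021 = 0.686799.
Inverse-square distance factor (a/d)² = 1.0392² = 1.079937.
Q̄ = (S₀/π) × 1.079937 × [bracket] = (589/π) × 1.079937 × 0.686799 = 139.1 W/m².

Q̄ ≈ 139 W/m²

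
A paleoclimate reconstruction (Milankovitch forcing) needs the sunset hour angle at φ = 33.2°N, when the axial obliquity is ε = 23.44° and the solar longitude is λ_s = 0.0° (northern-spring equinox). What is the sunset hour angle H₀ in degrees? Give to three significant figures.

Solar declination: sin δ = sin ε · sin λ_s = sin 23.44° × sin 0.0° = 0.00000, so δ = +0.000°.
cos H₀ = −tan φ · tan δ = −tan(+33.2°) × tan(+0.000°) = -0.0000, so H₀ = 1.5708 rad = 90.00°.

H₀ = 90.0°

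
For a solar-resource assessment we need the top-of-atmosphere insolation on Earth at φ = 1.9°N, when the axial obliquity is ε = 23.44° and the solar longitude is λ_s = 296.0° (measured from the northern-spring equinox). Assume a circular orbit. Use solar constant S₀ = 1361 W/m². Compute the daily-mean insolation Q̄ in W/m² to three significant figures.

Solar declination: sin δ = sin ε · sin λ_s = sin 23.44° × sin 296.0° = -0.35753, so δ = -20.949°.
cos H₀ = −tan(+1.9°) tan(-20.949°) = 0.0127, H₀ = 1.5581 rad.
Bracket: H₀ sin φ sin δ + cos φ cos δ sin H₀ = 1.5581×0.03316×-0.35753 + 0.99945×0.93390×0.99992 = -0.018472 + 0.933312 = 0.914840.
Q̄ = (S₀/π) × [bracket] = (1361/π) × 0.914840 = 396.3 W/m².

Q̄ ≈ 396 W/m²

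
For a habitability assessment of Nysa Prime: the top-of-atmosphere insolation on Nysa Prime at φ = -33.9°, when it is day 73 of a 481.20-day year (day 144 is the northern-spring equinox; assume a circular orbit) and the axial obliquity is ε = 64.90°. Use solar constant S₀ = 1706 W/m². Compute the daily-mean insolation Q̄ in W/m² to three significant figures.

Q̄ ≈ 737 W/m²

Solar longitude: λ_s = 360° × (73 − 144)/481.20 = -53.117°, i.e. -53.117° + 360° = 306.883°.
sin δ = sin 64.90° × sin 306.883° = -0.72433, so δ = -46.413°.
cos H₀ = −tan(-33.9°) tan(-46.413°) = -0.7060, H₀ = 2.3546 rad.
Bracket: H₀ sin φ sin δ + cos φ cos δ sin H₀ = 2.3546×-0.55775×-0.72433 + 0.83001×0.68945×0.70824 = 0.951247 + 0.405291 = 1.356538.
Q̄ = (S₀/π) × [bracket] = (1706/π) × 1.356538 = 736.6 W/m².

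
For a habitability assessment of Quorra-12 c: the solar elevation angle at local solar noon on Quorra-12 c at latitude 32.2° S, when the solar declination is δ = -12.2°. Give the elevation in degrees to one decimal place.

70.0°

At local noon the hour angle is zero, so the zenith angle equals |φ − δ| = |-32.2° − (-12.200°)| = 20.000°.
Elevation = 90° − 20.000° = 70.0°.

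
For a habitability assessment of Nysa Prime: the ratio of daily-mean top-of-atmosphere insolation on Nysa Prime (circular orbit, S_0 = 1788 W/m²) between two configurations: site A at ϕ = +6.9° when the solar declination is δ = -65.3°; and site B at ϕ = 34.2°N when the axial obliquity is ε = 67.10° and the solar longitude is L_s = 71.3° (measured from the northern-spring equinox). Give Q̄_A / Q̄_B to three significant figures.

Q̄_A / Q̄_B ≈ 0.167

— Configuration A (ϕ=+6.9°):
cos h₀ = −tan(+6.9°) tan(-65.300°) = 0.2631, h₀ = 1.3046 rad.
Bracket: h₀ sin ϕ sin δ + cos ϕ cos δ sin h₀ = 1.3046×0.12014×-0.90851 + 0.99276×0.41787×0.96477 = -0.142395 + 0.400230 = 0.257835.
Q̄ = (S_0/π) × [bracket] = (1788/π) × 0.257835 = 146.74 W/m².
— Configuration B (ϕ=+34.2°):
Solar declination: sin δ = sin ε · sin L_s = sin 67.10° × sin 71.3° = 0.87256, so δ = +60.757°.
cos h₀ = −tan(+34.2°) tan(+60.757°) = -1.2139 ≤ −1 ⇒ polar day, h₀ = π.
Bracket: h₀ sin ϕ sin δ + cos ϕ cos δ sin h₀ = 3.1416×0.56208×0.87256 + 0.82708×0.48851×0.00000 = 1.540793 + 0.000000 = 1.540793.
Q̄ = (S_0/π) × [bracket] = (1788/π) × 1.540793 = 876.92 W/m².
Ratio Q̄_A / Q̄_B = 146.74 / 876.92 = 0.1673.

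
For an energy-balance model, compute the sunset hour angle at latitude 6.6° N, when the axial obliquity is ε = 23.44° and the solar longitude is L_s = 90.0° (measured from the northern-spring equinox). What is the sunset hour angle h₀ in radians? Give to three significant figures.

h₀ = 1.62 rad

Solar declination: sin δ = sin ε · sin L_s = sin 23.44° × sin 90.0° = 0.39779, so δ = +23.440°.
cos h₀ = −tan ϕ · tan δ = −tan(+6.6°) × tan(+23.440°) = -0.0502, so h₀ = 1.6210 rad = 92.88°.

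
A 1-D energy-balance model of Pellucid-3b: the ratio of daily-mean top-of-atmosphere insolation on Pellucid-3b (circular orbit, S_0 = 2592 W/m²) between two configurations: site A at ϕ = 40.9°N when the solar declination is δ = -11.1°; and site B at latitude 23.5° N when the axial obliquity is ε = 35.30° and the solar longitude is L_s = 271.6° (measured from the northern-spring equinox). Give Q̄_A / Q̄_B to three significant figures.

— Configuration A (ϕ=+40.9°):
cos h₀ = −tan(+40.9°) tan(-11.100°) = 0.1699, h₀ = 1.4000 rad.
Bracket: h₀ sin ϕ sin δ + cos ϕ cos δ sin h₀ = 1.4000×0.65474×-0.19252 + 0.75585×0.98129×0.98545 = -0.176471 + 0.730916 = 0.554445.
Q̄ = (S_0/π) × [bracket] = (2592/π) × 0.554445 = 457.45 W/m².
— Configuration B (ϕ=+23.5°):
Solar declination: sin δ = sin ε · sin L_s = sin 35.30° × sin 271.6° = -0.57763, so δ = -35.284°.
cos h₀ = −tan(+23.5°) tan(-35.284°) = 0.3077, h₀ = 1.2580 rad.
Bracket: h₀ sin ϕ sin δ + cos ϕ cos δ sin h₀ = 1.2580×0.39875×-0.57763 + 0.91706×0.81630×0.95149 = -0.289755 + 0.712282 = 0.422527.
Q̄ = (S_0/π) × [bracket] = (2592/π) × 0.422527 = 348.61 W/m².
Ratio Q̄_A / Q̄_B = 457.45 / 348.61 = 1.312.

Q̄_A / Q̄_B ≈ 1.31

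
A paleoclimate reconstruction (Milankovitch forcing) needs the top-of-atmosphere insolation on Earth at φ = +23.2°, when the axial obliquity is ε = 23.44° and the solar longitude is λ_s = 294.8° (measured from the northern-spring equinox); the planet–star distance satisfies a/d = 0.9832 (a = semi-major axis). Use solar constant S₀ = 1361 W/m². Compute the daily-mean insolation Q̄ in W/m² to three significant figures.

Q̄ ≈ 270 W/m²

Solar declination: sin δ = sin ε · sin λ_s = sin 23.44° × sin 294.8° = -0.36110, so δ = -21.168°.
cos H₀ = −tan(+23.2°) tan(-21.168°) = 0.1660, H₀ = 1.4041 rad.
Bracket: H₀ sin φ sin δ + cos φ cos δ sin H₀ = 1.4041×0.39394×-0.36110 + 0.91914×0.93253×0.98613 = -0.199736 + 0.845237 = 0.645501.
Inverse-square distance factor (a/d)² = 0.9832² = 0.966682.
Q̄ = (S₀/π) × 0.966682 × [bracket] = (1361/π) × 0.966682 × 0.645501 = 270.3 W/m².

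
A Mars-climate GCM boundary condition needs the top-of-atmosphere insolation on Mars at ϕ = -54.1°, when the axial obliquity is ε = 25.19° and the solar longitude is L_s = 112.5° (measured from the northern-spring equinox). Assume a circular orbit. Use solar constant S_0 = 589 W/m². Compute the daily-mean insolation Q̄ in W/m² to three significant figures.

Q̄ ≈ 25.5 W/m²

Solar declination: sin δ = sin ε · sin L_s = sin 25.19° × sin 112.5° = 0.39322, so δ = +23.155°.
cos h₀ = −tan(-54.1°) tan(+23.155°) = 0.5908, h₀ = 0.9387 rad.
Bracket: h₀ sin ϕ sin δ + cos ϕ cos δ sin h₀ = 0.9387×-0.81004×0.39322 + 0.58637×0.91944×0.80681 = -0.298998 + 0.434977 = 0.135979.
Q̄ = (S_0/π) × [bracket] = (589/π) × 0.135979 = 25.49 W/m².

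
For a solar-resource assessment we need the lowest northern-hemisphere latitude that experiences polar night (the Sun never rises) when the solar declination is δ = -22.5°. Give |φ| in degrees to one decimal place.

|φ| = 67.5°

Polar night requires cos H₀ = −tan φ tan δ ≥ 1, i.e. tan φ tan δ ≤ −1.
The boundary is |tan φ| · |tan δ| = 1, so |φ| = 90° − |δ| = 90° − 22.5° = 67.5° in the northern hemisphere.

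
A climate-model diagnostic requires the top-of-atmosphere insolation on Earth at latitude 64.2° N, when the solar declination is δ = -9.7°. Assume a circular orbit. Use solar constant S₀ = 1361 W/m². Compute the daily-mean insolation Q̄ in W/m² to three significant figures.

Q̄ ≈ 94.4 W/m²

cos H₀ = −tan(+64.2°) tan(-9.700°) = 0.3536, H₀ = 1.2094 rad.
Bracket: H₀ sin φ sin δ + cos φ cos δ sin H₀ = 1.2094×0.90032×-0.16849 + 0.43523×0.98570×0.93540 = -0.183460 + 0.401292 = 0.217832.
Q̄ = (S₀/π) × [bracket] = (1361/π) × 0.217832 = 94.37 W/m².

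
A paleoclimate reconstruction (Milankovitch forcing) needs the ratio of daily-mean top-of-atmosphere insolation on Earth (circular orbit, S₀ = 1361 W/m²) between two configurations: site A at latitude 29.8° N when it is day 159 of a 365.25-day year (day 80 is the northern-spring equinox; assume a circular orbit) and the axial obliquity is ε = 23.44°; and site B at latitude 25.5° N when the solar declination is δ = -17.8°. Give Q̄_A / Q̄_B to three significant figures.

Q̄_A / Q̄_B ≈ 1.70

— Configuration A (φ=+29.8°):
Solar longitude: λ_s = 360° × (159 − 80)/365.25 = 77.864°.
sin δ = sin 23.44° × sin 77.864° = 0.38890, so δ = +22.886°.
cos H₀ = −tan(+29.8°) tan(+22.886°) = -0.2418, H₀ = 1.8150 rad.
Bracket: H₀ sin φ sin δ + cos φ cos δ sin H₀ = 1.8150×0.49697×0.38890 + 0.86777×0.92128×0.97034 = 0.350788 + 0.775747 = 1.126535.
Q̄ = (S₀/π) × [bracket] = (1361/π) × 1.126535 = 488.04 W/m².
— Configuration B (φ=+25.5°):
cos H₀ = −tan(+25.5°) tan(-17.800°) = 0.1531, H₀ = 1.4171 rad.
Bracket: H₀ sin φ sin δ + cos φ cos δ sin H₀ = 1.4171×0.43051×-0.30570 + 0.90259×0.95213×0.98820 = -0.186500 + 0.849242 = 0.662742.
Q̄ = (S₀/π) × [bracket] = (1361/π) × 0.662742 = 287.11 W/m².
Ratio Q̄_A / Q̄_B = 488.04 / 287.11 = 1.700.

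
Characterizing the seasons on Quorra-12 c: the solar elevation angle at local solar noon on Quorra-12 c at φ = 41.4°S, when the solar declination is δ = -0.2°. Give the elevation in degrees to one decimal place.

At local noon the hour angle is zero, so the zenith angle equals |φ − δ| = |-41.4° − (-0.200°)| = 41.200°.
Elevation = 90° − 41.200° = 48.8°.

48.8°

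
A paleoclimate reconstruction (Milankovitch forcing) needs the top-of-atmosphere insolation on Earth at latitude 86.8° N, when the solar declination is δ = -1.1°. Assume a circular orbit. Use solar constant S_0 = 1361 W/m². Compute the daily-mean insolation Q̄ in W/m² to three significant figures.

cos h₀ = −tan(+86.8°) tan(-1.100°) = 0.3434, h₀ = 1.2202 rad.
Bracket: h₀ sin ϕ sin δ + cos ϕ cos δ sin h₀ = 1.2202×0.99844×-0.01920 + 0.05582×0.99982×0.93918 = -0.023391 + 0.052416 = 0.029025.
Q̄ = (S_0/π) × [bracket] = (1361/π) × 0.029025 = 12.57 W/m².

Q̄ ≈ 12.6 W/m²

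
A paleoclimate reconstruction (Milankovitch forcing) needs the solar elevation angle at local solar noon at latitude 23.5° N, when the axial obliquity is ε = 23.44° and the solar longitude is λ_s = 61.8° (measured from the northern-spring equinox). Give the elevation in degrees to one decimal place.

Solar declination: sin δ = sin ε · sin λ_s = sin 23.44° × sin 61.8° = 0.35057, so δ = +20.522°.
At local noon the hour angle is zero, so the zenith angle equals |φ − δ| = |+23.5° − (+20.522°)| = 2.978°.
Elevation = 90° − 2.978° = 87.0°.

87.0°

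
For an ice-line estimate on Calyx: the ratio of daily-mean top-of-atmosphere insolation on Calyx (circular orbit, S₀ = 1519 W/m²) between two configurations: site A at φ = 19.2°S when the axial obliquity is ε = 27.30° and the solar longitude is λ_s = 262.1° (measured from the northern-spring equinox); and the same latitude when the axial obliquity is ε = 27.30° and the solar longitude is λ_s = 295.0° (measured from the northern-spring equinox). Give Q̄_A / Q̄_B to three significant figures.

Q̄_A / Q̄_B ≈ 1.00

— Configuration A (φ=-19.2°):
Solar declination: sin δ = sin ε · sin λ_s = sin 27.30° × sin 262.1° = -0.45430, so δ = -27.020°.
cos H₀ = −tan(-19.2°) tan(-27.020°) = -0.1776, H₀ = 1.7493 rad.
Bracket: H₀ sin φ sin δ + cos φ cos δ sin H₀ = 1.7493×-0.32887×-0.45430 + 0.94438×0.89085×0.98411 = 0.261355 + 0.827933 = 1.089288.
Q̄ = (S₀/π) × [bracket] = (1519/π) × 1.089288 = 526.68 W/m².
— Configuration B (φ=-19.2°):
Solar declination: sin δ = sin ε · sin λ_s = sin 27.30° × sin 295.0° = -0.41568, so δ = -24.562°.
cos H₀ = −tan(-19.2°) tan(-24.562°) = -0.1592, H₀ = 1.7306 rad.
Bracket: H₀ sin φ sin δ + cos φ cos δ sin H₀ = 1.7306×-0.32887×-0.41568 + 0.94438×0.90951×0.98725 = 0.236581 + 0.847972 = 1.084553.
Q̄ = (S₀/π) × [bracket] = (1519/π) × 1.084553 = 524.40 W/m².
Ratio Q̄_A / Q̄_B = 526.68 / 524.40 = 1.004.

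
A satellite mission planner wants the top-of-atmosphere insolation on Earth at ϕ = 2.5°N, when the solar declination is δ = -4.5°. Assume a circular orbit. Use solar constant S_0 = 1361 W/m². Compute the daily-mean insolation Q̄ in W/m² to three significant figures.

Q̄ ≈ 429 W/m²

cos h₀ = −tan(+2.5°) tan(-4.500°) = 0.0034, h₀ = 1.5674 rad.
Bracket: h₀ sin ϕ sin δ + cos ϕ cos δ sin h₀ = 1.5674×0.04362×-0.07846 + 0.99905×0.99692×0.99999 = -0.005364 + 0.995963 = 0.990599.
Q̄ = (S_0/π) × [bracket] = (1361/π) × 0.990599 = 429.1 W/m².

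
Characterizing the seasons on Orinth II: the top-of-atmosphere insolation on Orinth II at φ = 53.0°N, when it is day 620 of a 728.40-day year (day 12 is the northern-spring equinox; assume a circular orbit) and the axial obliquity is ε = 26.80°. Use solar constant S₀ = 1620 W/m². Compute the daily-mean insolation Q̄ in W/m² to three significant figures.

Solar longitude: λ_s = 360° × (620 − 12)/728.40 = 300.494°.
sin δ = sin 26.80° × sin 300.494° = -0.38851, so δ = -22.862°.
cos H₀ = −tan(+53.0°) tan(-22.862°) = 0.5595, H₀ = 0.9770 rad.
Bracket: H₀ sin φ sin δ + cos φ cos δ sin H₀ = 0.9770×0.79864×-0.38851 + 0.60182×0.92144×0.82881 = -0.303143 + 0.459609 = 0.156466.
Q̄ = (S₀/π) × [bracket] = (1620/π) × 0.156466 = 80.68 W/m².

Q̄ ≈ 80.7 W/m²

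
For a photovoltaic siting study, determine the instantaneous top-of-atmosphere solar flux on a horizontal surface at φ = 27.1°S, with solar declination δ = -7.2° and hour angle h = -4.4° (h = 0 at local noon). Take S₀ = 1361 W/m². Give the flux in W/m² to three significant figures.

1.28e+03 W/m²

cos θ_z = sin φ sin δ + cos φ cos δ cos h = 0.057095 + 0.880590 = 0.937685.
Flux = S₀ · cos θ_z = 1361 × 0.937685 = 1276 W/m².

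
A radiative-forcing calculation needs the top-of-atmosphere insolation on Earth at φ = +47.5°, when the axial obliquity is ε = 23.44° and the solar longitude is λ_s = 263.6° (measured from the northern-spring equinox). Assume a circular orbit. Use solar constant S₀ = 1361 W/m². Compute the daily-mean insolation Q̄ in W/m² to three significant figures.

Q̄ ≈ 101 W/m²

Solar declination: sin δ = sin ε · sin λ_s = sin 23.44° × sin 263.6° = -0.39531, so δ = -23.285°.
cos H₀ = −tan(+47.5°) tan(-23.285°) = 0.4697, H₀ = 1.0819 rad.
Bracket: H₀ sin φ sin δ + cos φ cos δ sin H₀ = 1.0819×0.73728×-0.39531 + 0.67559×0.91855×0.88285 = -0.315324 + 0.547864 = 0.232540.
Q̄ = (S₀/π) × [bracket] = (1361/π) × 0.232540 = 100.7 W/m².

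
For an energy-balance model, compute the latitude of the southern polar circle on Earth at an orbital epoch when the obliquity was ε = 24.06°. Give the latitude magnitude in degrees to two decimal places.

65.94°

The polar circle is the lowest latitude that experiences at least one full rotation of continuous darkness at the northern-summer solstice; it lies at |ϕ| = 90° − ε = 90° − 24.06° = 65.94°.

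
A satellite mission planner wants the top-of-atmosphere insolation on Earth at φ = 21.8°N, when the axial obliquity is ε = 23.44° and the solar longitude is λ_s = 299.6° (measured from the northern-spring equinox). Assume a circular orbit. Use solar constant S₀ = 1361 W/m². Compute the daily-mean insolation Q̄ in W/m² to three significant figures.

Q̄ ≈ 294 W/m²

Solar declination: sin δ = sin ε · sin λ_s = sin 23.44° × sin 299.6° = -0.34588, so δ = -20.235°.
cos H₀ = −tan(+21.8°) tan(-20.235°) = 0.1474, H₀ = 1.4228 rad.
Bracket: H₀ sin φ sin δ + cos φ cos δ sin H₀ = 1.4228×0.37137×-0.34588 + 0.92849×0.93828×0.98907 = -0.182758 + 0.861662 = 0.678904.
Q̄ = (S₀/π) × [bracket] = (1361/π) × 0.678904 = 294.1 W/m².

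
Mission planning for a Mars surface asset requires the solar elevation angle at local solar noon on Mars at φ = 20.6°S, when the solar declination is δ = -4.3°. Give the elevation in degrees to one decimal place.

73.7°

At local noon the hour angle is zero, so the zenith angle equals |φ − δ| = |-20.6° − (-4.300°)| = 16.300°.
Elevation = 90° − 16.300° = 73.7°.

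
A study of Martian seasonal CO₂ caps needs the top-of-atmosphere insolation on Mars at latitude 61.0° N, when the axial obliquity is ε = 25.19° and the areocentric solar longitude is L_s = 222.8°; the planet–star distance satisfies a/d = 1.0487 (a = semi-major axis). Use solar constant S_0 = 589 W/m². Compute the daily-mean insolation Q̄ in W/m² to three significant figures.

sin δ = sin 25.19° × sin 222.8° = -0.28918, so δ = -16.809°.
cos h₀ = −tan(+61.0°) tan(-16.809°) = 0.5450, h₀ = 0.9944 rad.
Bracket: h₀ sin ϕ sin δ + cos ϕ cos δ sin h₀ = 0.9944×0.87462×-0.28918 + 0.48481×0.95727×0.83844 = -0.251506 + 0.389115 = 0.137609.
Inverse-square distance factor (a/d)² = 1.0487² = 1.099772.
Q̄ = (S_0/π) × 1.099772 × [bracket] = (589/π) × 1.099772 × 0.137609 = 28.37 W/m².

Q̄ ≈ 28.4 W/m²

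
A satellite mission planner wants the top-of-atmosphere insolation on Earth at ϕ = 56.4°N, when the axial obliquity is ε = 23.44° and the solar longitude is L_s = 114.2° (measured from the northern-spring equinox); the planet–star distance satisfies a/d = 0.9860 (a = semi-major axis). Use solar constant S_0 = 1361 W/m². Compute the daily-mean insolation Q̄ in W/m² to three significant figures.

Q̄ ≈ 456 W/m²

Solar declination: sin δ = sin ε · sin L_s = sin 23.44° × sin 114.2° = 0.36283, so δ = +21.274°.
cos h₀ = −tan(+56.4°) tan(+21.274°) = -0.5860, h₀ = 2.1970 rad.
Bracket: h₀ sin ϕ sin δ + cos ϕ cos δ sin h₀ = 2.1970×0.83292×0.36283 + 0.55339×0.93185×0.81028 = 0.663952 + 0.417842 = 1.081794.
Inverse-square distance factor (a/d)² = 0.9860² = 0.972196.
Q̄ = (S_0/π) × 0.972196 × [bracket] = (1361/π) × 0.972196 × 1.081794 = 455.6 W/m².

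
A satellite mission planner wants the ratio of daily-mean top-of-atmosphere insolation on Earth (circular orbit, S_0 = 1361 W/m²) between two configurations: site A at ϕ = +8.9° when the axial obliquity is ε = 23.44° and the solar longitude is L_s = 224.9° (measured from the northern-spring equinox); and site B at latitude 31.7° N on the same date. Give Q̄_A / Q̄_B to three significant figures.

Q̄_A / Q̄_B ≈ 1.47

— Configuration A (ϕ=+8.9°):
Solar declination: sin δ = sin ε · sin L_s = sin 23.44° × sin 224.9° = -0.28079, so δ = -16.307°.
cos h₀ = −tan(+8.9°) tan(-16.307°) = 0.0458, h₀ = 1.5250 rad.
Bracket: h₀ sin ϕ sin δ + cos ϕ cos δ sin h₀ = 1.5250×0.15471×-0.28079 + 0.98796×0.95977×0.99895 = -0.066248 + 0.947219 = 0.880971.
Q̄ = (S_0/π) × [bracket] = (1361/π) × 0.880971 = 381.65 W/m².
— Configuration B (ϕ=+31.7°):
cos h₀ = −tan(+31.7°) tan(-16.307°) = 0.1807, h₀ = 1.3891 rad.
Bracket: h₀ sin ϕ sin δ + cos ϕ cos δ sin h₀ = 1.3891×0.52547×-0.28079 + 0.85081×0.95977×0.98354 = -0.204957 + 0.803141 = 0.598184.
Q̄ = (S_0/π) × [bracket] = (1361/π) × 0.598184 = 259.15 W/m².
Ratio Q̄_A / Q̄_B = 381.65 / 259.15 = 1.473.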